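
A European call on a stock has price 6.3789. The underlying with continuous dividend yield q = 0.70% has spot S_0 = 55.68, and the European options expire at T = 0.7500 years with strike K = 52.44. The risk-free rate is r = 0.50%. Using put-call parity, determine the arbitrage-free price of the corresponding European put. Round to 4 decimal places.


Answer: Put price = 3.2342

Derivation:
Put-call parity: C - P = S_0 * exp(-qT) - K * exp(-rT).
S_0 * exp(-qT) = 55.6800 * 0.99476376 = 55.38844600
K * exp(-rT) = 52.4400 * 0.99625702 = 52.24371826
P = C - S*exp(-qT) + K*exp(-rT)
P = 6.3789 - 55.38844600 + 52.24371826 = 3.2342


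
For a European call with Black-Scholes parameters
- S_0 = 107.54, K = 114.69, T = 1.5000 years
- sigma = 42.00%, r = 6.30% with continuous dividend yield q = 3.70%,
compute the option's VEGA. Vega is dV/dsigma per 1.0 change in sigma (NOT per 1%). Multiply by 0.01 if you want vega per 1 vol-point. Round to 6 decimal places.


Answer: Vega = 48.645078

Derivation:
d1 = 0.2078762095; d2 = -0.3065166365
phi(d1) = 0.3904150822; exp(-qT) = 0.9460120237; exp(-rT) = 0.9098277346
Vega = S * exp(-qT) * phi(d1) * sqrt(T) = 107.5400 * 0.9460120237 * 0.3904150822 * 1.2247448714 = 48.645078


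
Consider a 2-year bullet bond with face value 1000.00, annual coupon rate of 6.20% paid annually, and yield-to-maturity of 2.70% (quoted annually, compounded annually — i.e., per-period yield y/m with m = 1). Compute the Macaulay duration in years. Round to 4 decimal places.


Answer: Macaulay duration = 1.9434 years

Derivation:
Coupon per period c = face * coupon_rate / m = 62.000000
Periods per year m = 1; per-period yield y/m = 0.027000
Number of cashflows N = 2
Cashflows (t years, CF_t, discount factor 1/(1+y/m)^(m*t), PV):
  t = 1.0000: CF_t = 62.000000, DF = 0.973710, PV = 60.370010
  t = 2.0000: CF_t = 1062.000000, DF = 0.948111, PV = 1006.893714
Price P = sum_t PV_t = 1067.263724
Macaulay numerator sum_t t * PV_t:
  t * PV_t at t = 1.0000: 60.370010
  t * PV_t at t = 2.0000: 2013.787428
Macaulay duration D = (sum_t t * PV_t) / P = 2074.157438 / 1067.263724 = 1.943435


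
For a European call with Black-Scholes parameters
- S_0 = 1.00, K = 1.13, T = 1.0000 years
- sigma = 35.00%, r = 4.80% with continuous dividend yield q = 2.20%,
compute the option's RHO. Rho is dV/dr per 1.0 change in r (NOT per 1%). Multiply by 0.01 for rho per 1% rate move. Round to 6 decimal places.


d1 = -0.0999075221; d2 = -0.4499075221
phi(d1) = 0.3969562167; exp(-qT) = 0.9782402351; exp(-rT) = 0.9531337871
N(d2) = 0.3263885618
Rho = K*T*exp(-rT)*N(d2) = 1.1300 * 1.0000 * 0.9531337871 * 0.3263885618 = 0.351534

Answer: Rho = 0.351534


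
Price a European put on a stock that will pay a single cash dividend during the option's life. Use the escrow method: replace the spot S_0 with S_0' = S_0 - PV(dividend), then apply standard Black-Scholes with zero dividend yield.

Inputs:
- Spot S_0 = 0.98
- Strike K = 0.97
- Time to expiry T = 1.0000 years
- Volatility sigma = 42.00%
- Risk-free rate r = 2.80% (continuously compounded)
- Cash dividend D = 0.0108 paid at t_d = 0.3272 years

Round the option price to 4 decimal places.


Answer: Price = 0.1463

Derivation:
PV(D) = D * exp(-r * t_d) = 0.0108 * 0.99088024 = 0.01070151
S_0' = S_0 - PV(D) = 0.9800 - 0.01070151 = 0.96929849
d1 = (ln(S_0'/K) + (r + sigma^2/2)*T) / (sigma*sqrt(T)) = 0.27494413
d2 = d1 - sigma*sqrt(T) = -0.14505587
exp(-rT) = 0.97238837
N(-d1) = 0.39167958; N(-d2) = 0.55766662
P = K * exp(-rT) * N(-d2) - S_0' * N(-d1) = 0.9700 * 0.97238837 * 0.55766662 - 0.96929849 * 0.39167958 = 0.1463


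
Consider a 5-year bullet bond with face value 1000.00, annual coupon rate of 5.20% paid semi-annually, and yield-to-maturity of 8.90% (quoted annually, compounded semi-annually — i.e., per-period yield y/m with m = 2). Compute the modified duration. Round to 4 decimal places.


Answer: Modified duration = 4.2249

Derivation:
Coupon per period c = face * coupon_rate / m = 26.000000
Periods per year m = 2; per-period yield y/m = 0.044500
Number of cashflows N = 10
Cashflows (t years, CF_t, discount factor 1/(1+y/m)^(m*t), PV):
  t = 0.5000: CF_t = 26.000000, DF = 0.957396, PV = 24.892293
  t = 1.0000: CF_t = 26.000000, DF = 0.916607, PV = 23.831779
  t = 1.5000: CF_t = 26.000000, DF = 0.877556, PV = 22.816447
  t = 2.0000: CF_t = 26.000000, DF = 0.840168, PV = 21.844372
  t = 2.5000: CF_t = 26.000000, DF = 0.804374, PV = 20.913712
  t = 3.0000: CF_t = 26.000000, DF = 0.770104, PV = 20.022702
  t = 3.5000: CF_t = 26.000000, DF = 0.737294, PV = 19.169652
  t = 4.0000: CF_t = 26.000000, DF = 0.705883, PV = 18.352946
  t = 4.5000: CF_t = 26.000000, DF = 0.675809, PV = 17.571035
  t = 5.0000: CF_t = 1026.000000, DF = 0.647017, PV = 663.839236
Price P = sum_t PV_t = 853.254175
First compute Macaulay numerator sum_t t * PV_t:
  t * PV_t at t = 0.5000: 12.446146
  t * PV_t at t = 1.0000: 23.831779
  t * PV_t at t = 1.5000: 34.224670
  t * PV_t at t = 2.0000: 43.688745
  t * PV_t at t = 2.5000: 52.284280
  t * PV_t at t = 3.0000: 60.068106
  t * PV_t at t = 3.5000: 67.093783
  t * PV_t at t = 4.0000: 73.411785
  t * PV_t at t = 4.5000: 79.069658
  t * PV_t at t = 5.0000: 3319.196180
Macaulay duration D = 3765.315133 / 853.254175 = 4.412888
Modified duration = D / (1 + y/m) = 4.412888 / (1 + 0.044500) = 4.224881


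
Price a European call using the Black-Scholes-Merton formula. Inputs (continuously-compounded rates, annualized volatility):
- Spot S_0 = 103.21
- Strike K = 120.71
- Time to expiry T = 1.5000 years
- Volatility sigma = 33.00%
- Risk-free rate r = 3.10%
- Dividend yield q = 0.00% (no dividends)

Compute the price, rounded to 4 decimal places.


d1 = (ln(S/K) + (r - q + 0.5*sigma^2) * T) / (sigma * sqrt(T)) = -0.07039246
d2 = d1 - sigma * sqrt(T) = -0.47455827
exp(-rT) = 0.95456456; exp(-qT) = 1.00000000
C = S_0 * exp(-qT) * N(d1) - K * exp(-rT) * N(d2)
N(d1) = 0.47194064; N(d2) = 0.31755093
C = 103.2100 * 1.00000000 * 0.47194064 - 120.7100 * 0.95456456 * 0.31755093 = 12.1190

Answer: Price = 12.1190


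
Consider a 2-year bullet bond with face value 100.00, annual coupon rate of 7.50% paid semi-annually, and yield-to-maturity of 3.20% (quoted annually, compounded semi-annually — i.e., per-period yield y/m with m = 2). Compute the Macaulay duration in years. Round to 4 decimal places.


Answer: Macaulay duration = 1.8988 years

Derivation:
Coupon per period c = face * coupon_rate / m = 3.750000
Periods per year m = 2; per-period yield y/m = 0.016000
Number of cashflows N = 4
Cashflows (t years, CF_t, discount factor 1/(1+y/m)^(m*t), PV):
  t = 0.5000: CF_t = 3.750000, DF = 0.984252, PV = 3.690945
  t = 1.0000: CF_t = 3.750000, DF = 0.968752, PV = 3.632820
  t = 1.5000: CF_t = 3.750000, DF = 0.953496, PV = 3.575610
  t = 2.0000: CF_t = 103.750000, DF = 0.938480, PV = 97.367333
Price P = sum_t PV_t = 108.266707
Macaulay numerator sum_t t * PV_t:
  t * PV_t at t = 0.5000: 1.845472
  t * PV_t at t = 1.0000: 3.632820
  t * PV_t at t = 1.5000: 5.363415
  t * PV_t at t = 2.0000: 194.734666
Macaulay duration D = (sum_t t * PV_t) / P = 205.576373 / 108.266707 = 1.898796


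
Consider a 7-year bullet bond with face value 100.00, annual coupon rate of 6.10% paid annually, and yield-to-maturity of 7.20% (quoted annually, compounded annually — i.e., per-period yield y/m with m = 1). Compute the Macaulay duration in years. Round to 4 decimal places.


Answer: Macaulay duration = 5.8632 years

Derivation:
Coupon per period c = face * coupon_rate / m = 6.100000
Periods per year m = 1; per-period yield y/m = 0.072000
Number of cashflows N = 7
Cashflows (t years, CF_t, discount factor 1/(1+y/m)^(m*t), PV):
  t = 1.0000: CF_t = 6.100000, DF = 0.932836, PV = 5.690299
  t = 2.0000: CF_t = 6.100000, DF = 0.870183, PV = 5.308114
  t = 3.0000: CF_t = 6.100000, DF = 0.811738, PV = 4.951599
  t = 4.0000: CF_t = 6.100000, DF = 0.757218, PV = 4.619029
  t = 5.0000: CF_t = 6.100000, DF = 0.706360, PV = 4.308796
  t = 6.0000: CF_t = 6.100000, DF = 0.658918, PV = 4.019399
  t = 7.0000: CF_t = 106.100000, DF = 0.614662, PV = 65.215659
Price P = sum_t PV_t = 94.112895
Macaulay numerator sum_t t * PV_t:
  t * PV_t at t = 1.0000: 5.690299
  t * PV_t at t = 2.0000: 10.616229
  t * PV_t at t = 3.0000: 14.854797
  t * PV_t at t = 4.0000: 18.476116
  t * PV_t at t = 5.0000: 21.543979
  t * PV_t at t = 6.0000: 24.116394
  t * PV_t at t = 7.0000: 456.509612
Macaulay duration D = (sum_t t * PV_t) / P = 551.807426 / 94.112895 = 5.863250


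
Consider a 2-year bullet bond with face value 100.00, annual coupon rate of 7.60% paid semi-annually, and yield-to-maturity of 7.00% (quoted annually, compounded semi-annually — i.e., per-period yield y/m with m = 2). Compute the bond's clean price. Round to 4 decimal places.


Coupon per period c = face * coupon_rate / m = 3.800000
Periods per year m = 2; per-period yield y/m = 0.035000
Number of cashflows N = 4
Cashflows (t years, CF_t, discount factor 1/(1+y/m)^(m*t), PV):
  t = 0.5000: CF_t = 3.800000, DF = 0.966184, PV = 3.671498
  t = 1.0000: CF_t = 3.800000, DF = 0.933511, PV = 3.547341
  t = 1.5000: CF_t = 3.800000, DF = 0.901943, PV = 3.427382
  t = 2.0000: CF_t = 103.800000, DF = 0.871442, PV = 90.455703
Price P = sum_t PV_t = 101.101924

Answer: Price = 101.1019


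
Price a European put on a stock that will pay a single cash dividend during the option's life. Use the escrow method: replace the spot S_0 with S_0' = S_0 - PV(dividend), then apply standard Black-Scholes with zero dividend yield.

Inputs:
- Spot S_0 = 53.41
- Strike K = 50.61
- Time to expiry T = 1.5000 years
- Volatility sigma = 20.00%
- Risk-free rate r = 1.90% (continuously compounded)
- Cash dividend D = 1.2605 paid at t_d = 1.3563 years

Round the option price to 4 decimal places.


PV(D) = D * exp(-r * t_d) = 1.2605 * 0.97455950 = 1.22843226
S_0' = S_0 - PV(D) = 53.4100 - 1.22843226 = 52.18156774
d1 = (ln(S_0'/K) + (r + sigma^2/2)*T) / (sigma*sqrt(T)) = 0.36366814
d2 = d1 - sigma*sqrt(T) = 0.11871917
exp(-rT) = 0.97190229
N(-d1) = 0.35805292; N(-d2) = 0.45274892
P = K * exp(-rT) * N(-d2) - S_0' * N(-d1) = 50.6100 * 0.97190229 * 0.45274892 - 52.18156774 * 0.35805292 = 3.5860

Answer: Price = 3.5860


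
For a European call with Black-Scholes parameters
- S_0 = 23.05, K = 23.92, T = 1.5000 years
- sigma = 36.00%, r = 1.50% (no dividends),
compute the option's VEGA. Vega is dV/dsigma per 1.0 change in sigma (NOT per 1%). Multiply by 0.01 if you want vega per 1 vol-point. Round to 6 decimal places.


d1 = 0.1874559127; d2 = -0.2534522410
phi(d1) = 0.3919941382; exp(-qT) = 1.0000000000; exp(-rT) = 0.9777512372
Vega = S * exp(-qT) * phi(d1) * sqrt(T) = 23.0500 * 1.0000000000 * 0.3919941382 * 1.2247448714 = 11.066139

Answer: Vega = 11.066139


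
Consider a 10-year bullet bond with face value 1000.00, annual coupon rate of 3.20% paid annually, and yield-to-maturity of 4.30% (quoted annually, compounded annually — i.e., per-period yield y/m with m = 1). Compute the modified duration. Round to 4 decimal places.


Coupon per period c = face * coupon_rate / m = 32.000000
Periods per year m = 1; per-period yield y/m = 0.043000
Number of cashflows N = 10
Cashflows (t years, CF_t, discount factor 1/(1+y/m)^(m*t), PV):
  t = 1.0000: CF_t = 32.000000, DF = 0.958773, PV = 30.680729
  t = 2.0000: CF_t = 32.000000, DF = 0.919245, PV = 29.415847
  t = 3.0000: CF_t = 32.000000, DF = 0.881347, PV = 28.203113
  t = 4.0000: CF_t = 32.000000, DF = 0.845012, PV = 27.040377
  t = 5.0000: CF_t = 32.000000, DF = 0.810174, PV = 25.925577
  t = 6.0000: CF_t = 32.000000, DF = 0.776773, PV = 24.856738
  t = 7.0000: CF_t = 32.000000, DF = 0.744749, PV = 23.831963
  t = 8.0000: CF_t = 32.000000, DF = 0.714045, PV = 22.849437
  t = 9.0000: CF_t = 32.000000, DF = 0.684607, PV = 21.907418
  t = 10.0000: CF_t = 1032.000000, DF = 0.656382, PV = 677.386618
Price P = sum_t PV_t = 912.097819
First compute Macaulay numerator sum_t t * PV_t:
  t * PV_t at t = 1.0000: 30.680729
  t * PV_t at t = 2.0000: 58.831694
  t * PV_t at t = 3.0000: 84.609340
  t * PV_t at t = 4.0000: 108.161509
  t * PV_t at t = 5.0000: 129.627887
  t * PV_t at t = 6.0000: 149.140426
  t * PV_t at t = 7.0000: 166.823742
  t * PV_t at t = 8.0000: 182.795499
  t * PV_t at t = 9.0000: 197.166765
  t * PV_t at t = 10.0000: 6773.866184
Macaulay duration D = 7881.703775 / 912.097819 = 8.641292
Modified duration = D / (1 + y/m) = 8.641292 / (1 + 0.043000) = 8.285036

Answer: Modified duration = 8.2850


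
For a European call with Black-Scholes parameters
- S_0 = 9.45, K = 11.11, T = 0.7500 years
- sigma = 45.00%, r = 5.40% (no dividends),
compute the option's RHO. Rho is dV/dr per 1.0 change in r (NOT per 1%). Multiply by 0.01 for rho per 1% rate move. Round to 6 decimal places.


d1 = -0.1164794216; d2 = -0.5061908533
phi(d1) = 0.3962451233; exp(-qT) = 1.0000000000; exp(-rT) = 0.9603091645
N(d2) = 0.3063613377
Rho = K*T*exp(-rT)*N(d2) = 11.1100 * 0.7500 * 0.9603091645 * 0.3063613377 = 2.451435

Answer: Rho = 2.451435


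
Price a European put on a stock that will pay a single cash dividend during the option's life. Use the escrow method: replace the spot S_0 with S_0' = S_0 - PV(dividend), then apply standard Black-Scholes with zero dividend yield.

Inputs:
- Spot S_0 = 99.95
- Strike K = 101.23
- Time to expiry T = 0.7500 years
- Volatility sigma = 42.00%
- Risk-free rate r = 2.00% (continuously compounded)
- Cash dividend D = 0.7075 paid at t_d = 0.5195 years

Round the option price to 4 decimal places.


PV(D) = D * exp(-r * t_d) = 0.7075 * 0.98966379 = 0.70018713
S_0' = S_0 - PV(D) = 99.9500 - 0.70018713 = 99.24981287
d1 = (ln(S_0'/K) + (r + sigma^2/2)*T) / (sigma*sqrt(T)) = 0.16879214
d2 = d1 - sigma*sqrt(T) = -0.19493853
exp(-rT) = 0.98511194
N(-d1) = 0.43298007; N(-d2) = 0.57727946
P = K * exp(-rT) * N(-d2) - S_0' * N(-d1) = 101.2300 * 0.98511194 * 0.57727946 - 99.24981287 * 0.43298007 = 14.5948

Answer: Price = 14.5948


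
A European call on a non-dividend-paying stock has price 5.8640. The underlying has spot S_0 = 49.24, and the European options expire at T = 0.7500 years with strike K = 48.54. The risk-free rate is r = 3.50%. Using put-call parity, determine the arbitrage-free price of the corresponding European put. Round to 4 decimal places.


Put-call parity: C - P = S_0 * exp(-qT) - K * exp(-rT).
S_0 * exp(-qT) = 49.2400 * 1.00000000 = 49.24000000
K * exp(-rT) = 48.5400 * 0.97409154 = 47.28240317
P = C - S*exp(-qT) + K*exp(-rT)
P = 5.8640 - 49.24000000 + 47.28240317 = 3.9064

Answer: Put price = 3.9064


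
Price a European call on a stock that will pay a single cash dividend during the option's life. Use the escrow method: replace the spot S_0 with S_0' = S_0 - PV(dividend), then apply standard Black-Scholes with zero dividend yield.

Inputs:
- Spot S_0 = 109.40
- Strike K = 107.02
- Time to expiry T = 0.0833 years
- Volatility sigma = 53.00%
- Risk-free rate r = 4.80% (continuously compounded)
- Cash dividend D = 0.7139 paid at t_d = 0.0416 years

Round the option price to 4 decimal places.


PV(D) = D * exp(-r * t_d) = 0.7139 * 0.99800519 = 0.71247591
S_0' = S_0 - PV(D) = 109.4000 - 0.71247591 = 108.68752409
d1 = (ln(S_0'/K) + (r + sigma^2/2)*T) / (sigma*sqrt(T)) = 0.20369832
d2 = d1 - sigma*sqrt(T) = 0.05073110
exp(-rT) = 0.99600958
N(d1) = 0.58070537; N(d2) = 0.52023010
C = S_0' * N(d1) - K * exp(-rT) * N(d2) = 108.68752409 * 0.58070537 - 107.0200 * 0.99600958 * 0.52023010 = 7.6626

Answer: Price = 7.6626


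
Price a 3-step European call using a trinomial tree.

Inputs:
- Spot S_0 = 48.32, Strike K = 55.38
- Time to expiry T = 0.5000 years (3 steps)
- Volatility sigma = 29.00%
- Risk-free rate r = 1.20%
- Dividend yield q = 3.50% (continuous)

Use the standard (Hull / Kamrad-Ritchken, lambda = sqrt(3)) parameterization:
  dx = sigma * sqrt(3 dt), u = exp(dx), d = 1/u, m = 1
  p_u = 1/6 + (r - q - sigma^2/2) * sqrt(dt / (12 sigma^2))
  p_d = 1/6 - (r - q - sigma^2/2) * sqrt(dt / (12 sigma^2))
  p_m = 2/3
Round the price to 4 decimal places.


Answer: Price = V(0,0) = 1.5514

Derivation:
dt = T/N = 0.166667; dx = sigma*sqrt(3*dt) = 0.205061
u = exp(dx) = 1.227600; d = 1/u = 0.814598
p_u = 0.140231, p_m = 0.666667, p_d = 0.193102
Discount per step: exp(-r*dt) = 0.998002
Stock lattice S(k, j) with j the centered position index:
  k=0: S(0,+0) = 48.3200
  k=1: S(1,-1) = 39.3614; S(1,+0) = 48.3200; S(1,+1) = 59.3176
  k=2: S(2,-2) = 32.0637; S(2,-1) = 39.3614; S(2,+0) = 48.3200; S(2,+1) = 59.3176; S(2,+2) = 72.8183
  k=3: S(3,-3) = 26.1190; S(3,-2) = 32.0637; S(3,-1) = 39.3614; S(3,+0) = 48.3200; S(3,+1) = 59.3176; S(3,+2) = 72.8183; S(3,+3) = 89.3918
Terminal payoffs V(N, j) = max(S_T - K, 0):
  V(3,-3) = 0.000000; V(3,-2) = 0.000000; V(3,-1) = 0.000000; V(3,+0) = 0.000000; V(3,+1) = 3.937627; V(3,+2) = 17.438314; V(3,+3) = 34.011755
Backward induction: V(k, j) = exp(-r*dt) * [p_u * V(k+1, j+1) + p_m * V(k+1, j) + p_d * V(k+1, j-1)]
  V(2,-2) = exp(-r*dt) * [p_u*0.000000 + p_m*0.000000 + p_d*0.000000] = 0.000000
  V(2,-1) = exp(-r*dt) * [p_u*0.000000 + p_m*0.000000 + p_d*0.000000] = 0.000000
  V(2,+0) = exp(-r*dt) * [p_u*3.937627 + p_m*0.000000 + p_d*0.000000] = 0.551076
  V(2,+1) = exp(-r*dt) * [p_u*17.438314 + p_m*3.937627 + p_d*0.000000] = 5.060354
  V(2,+2) = exp(-r*dt) * [p_u*34.011755 + p_m*17.438314 + p_d*3.937627] = 17.121147
  V(1,-1) = exp(-r*dt) * [p_u*0.551076 + p_m*0.000000 + p_d*0.000000] = 0.077124
  V(1,+0) = exp(-r*dt) * [p_u*5.060354 + p_m*0.551076 + p_d*0.000000] = 1.074853
  V(1,+1) = exp(-r*dt) * [p_u*17.121147 + p_m*5.060354 + p_d*0.551076] = 5.869156
  V(0,+0) = exp(-r*dt) * [p_u*5.869156 + p_m*1.074853 + p_d*0.077124] = 1.551396


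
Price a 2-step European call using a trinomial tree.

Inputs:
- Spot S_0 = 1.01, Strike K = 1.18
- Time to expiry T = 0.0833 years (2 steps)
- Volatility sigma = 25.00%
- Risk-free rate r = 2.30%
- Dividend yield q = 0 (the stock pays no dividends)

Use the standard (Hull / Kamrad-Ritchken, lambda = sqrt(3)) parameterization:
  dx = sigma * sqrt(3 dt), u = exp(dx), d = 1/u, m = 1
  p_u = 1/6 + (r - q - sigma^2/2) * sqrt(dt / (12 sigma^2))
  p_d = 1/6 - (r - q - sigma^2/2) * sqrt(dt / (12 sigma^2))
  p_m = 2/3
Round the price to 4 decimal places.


Answer: Price = V(0,0) = 0.0007

Derivation:
dt = T/N = 0.041650; dx = sigma*sqrt(3*dt) = 0.088371
u = exp(dx) = 1.092393; d = 1/u = 0.915421
p_u = 0.164723, p_m = 0.666667, p_d = 0.168611
Discount per step: exp(-r*dt) = 0.999043
Stock lattice S(k, j) with j the centered position index:
  k=0: S(0,+0) = 1.0100
  k=1: S(1,-1) = 0.9246; S(1,+0) = 1.0100; S(1,+1) = 1.1033
  k=2: S(2,-2) = 0.8464; S(2,-1) = 0.9246; S(2,+0) = 1.0100; S(2,+1) = 1.1033; S(2,+2) = 1.2053
Terminal payoffs V(N, j) = max(S_T - K, 0):
  V(2,-2) = 0.000000; V(2,-1) = 0.000000; V(2,+0) = 0.000000; V(2,+1) = 0.000000; V(2,+2) = 0.025256
Backward induction: V(k, j) = exp(-r*dt) * [p_u * V(k+1, j+1) + p_m * V(k+1, j) + p_d * V(k+1, j-1)]
  V(1,-1) = exp(-r*dt) * [p_u*0.000000 + p_m*0.000000 + p_d*0.000000] = 0.000000
  V(1,+0) = exp(-r*dt) * [p_u*0.000000 + p_m*0.000000 + p_d*0.000000] = 0.000000
  V(1,+1) = exp(-r*dt) * [p_u*0.025256 + p_m*0.000000 + p_d*0.000000] = 0.004156
  V(0,+0) = exp(-r*dt) * [p_u*0.004156 + p_m*0.000000 + p_d*0.000000] = 0.000684


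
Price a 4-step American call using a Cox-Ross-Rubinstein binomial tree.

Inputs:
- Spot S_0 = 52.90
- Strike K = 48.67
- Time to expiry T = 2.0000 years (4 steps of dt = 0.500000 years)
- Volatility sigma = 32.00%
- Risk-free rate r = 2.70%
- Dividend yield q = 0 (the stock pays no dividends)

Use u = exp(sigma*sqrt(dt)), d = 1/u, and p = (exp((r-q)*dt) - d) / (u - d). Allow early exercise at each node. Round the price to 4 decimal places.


dt = T/N = 0.500000
u = exp(sigma*sqrt(dt)) = 1.253919; d = 1/u = 0.797499
p = (exp((r-q)*dt) - d) / (u - d) = 0.473450
Discount per step: exp(-r*dt) = 0.986591
Stock lattice S(k, i) with i counting down-moves:
  k=0: S(0,0) = 52.9000
  k=1: S(1,0) = 66.3323; S(1,1) = 42.1877
  k=2: S(2,0) = 83.1754; S(2,1) = 52.9000; S(2,2) = 33.6447
  k=3: S(3,0) = 104.2953; S(3,1) = 66.3323; S(3,2) = 42.1877; S(3,3) = 26.8316
  k=4: S(4,0) = 130.7778; S(4,1) = 83.1754; S(4,2) = 52.9000; S(4,3) = 33.6447; S(4,4) = 21.3982
Terminal payoffs V(N, i) = max(S_T - K, 0):
  V(4,0) = 82.107842; V(4,1) = 34.505404; V(4,2) = 4.230000; V(4,3) = 0.000000; V(4,4) = 0.000000
Backward induction: V(k, i) = exp(-r*dt) * [p * V(k+1, i) + (1-p) * V(k+1, i+1)]; then take max(V_cont, immediate exercise) for American.
  V(3,0) = exp(-r*dt) * [p*82.107842 + (1-p)*34.505404] = 56.277883; exercise = 55.625253; V(3,0) = max -> 56.277883
  V(3,1) = exp(-r*dt) * [p*34.505404 + (1-p)*4.230000] = 18.314966; exercise = 17.662337; V(3,1) = max -> 18.314966
  V(3,2) = exp(-r*dt) * [p*4.230000 + (1-p)*0.000000] = 1.975839; exercise = 0.000000; V(3,2) = max -> 1.975839
  V(3,3) = exp(-r*dt) * [p*0.000000 + (1-p)*0.000000] = 0.000000; exercise = 0.000000; V(3,3) = max -> 0.000000
  V(2,0) = exp(-r*dt) * [p*56.277883 + (1-p)*18.314966] = 35.801912; exercise = 34.505404; V(2,0) = max -> 35.801912
  V(2,1) = exp(-r*dt) * [p*18.314966 + (1-p)*1.975839] = 9.581376; exercise = 4.230000; V(2,1) = max -> 9.581376
  V(2,2) = exp(-r*dt) * [p*1.975839 + (1-p)*0.000000] = 0.922918; exercise = 0.000000; V(2,2) = max -> 0.922918
  V(1,0) = exp(-r*dt) * [p*35.801912 + (1-p)*9.581376] = 21.700549; exercise = 17.662337; V(1,0) = max -> 21.700549
  V(1,1) = exp(-r*dt) * [p*9.581376 + (1-p)*0.922918] = 4.954921; exercise = 0.000000; V(1,1) = max -> 4.954921
  V(0,0) = exp(-r*dt) * [p*21.700549 + (1-p)*4.954921] = 12.710388; exercise = 4.230000; V(0,0) = max -> 12.710388

Answer: Price = V(0,0) = 12.7104


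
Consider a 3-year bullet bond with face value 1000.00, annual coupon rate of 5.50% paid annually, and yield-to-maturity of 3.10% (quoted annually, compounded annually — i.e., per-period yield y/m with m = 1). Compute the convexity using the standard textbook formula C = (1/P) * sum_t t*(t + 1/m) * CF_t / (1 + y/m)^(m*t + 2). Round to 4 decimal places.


Coupon per period c = face * coupon_rate / m = 55.000000
Periods per year m = 1; per-period yield y/m = 0.031000
Number of cashflows N = 3
Cashflows (t years, CF_t, discount factor 1/(1+y/m)^(m*t), PV):
  t = 1.0000: CF_t = 55.000000, DF = 0.969932, PV = 53.346266
  t = 2.0000: CF_t = 55.000000, DF = 0.940768, PV = 51.742256
  t = 3.0000: CF_t = 1055.000000, DF = 0.912481, PV = 962.667841
Price P = sum_t PV_t = 1067.756362
Convexity numerator sum_t t*(t + 1/m) * CF_t / (1+y/m)^(m*t + 2):
  t = 1.0000: term = 100.372950
  t = 2.0000: term = 292.064841
  t = 3.0000: term = 10867.768514
Convexity = (1/P) * sum = 11260.206305 / 1067.756362 = 10.545670

Answer: Convexity = 10.5457


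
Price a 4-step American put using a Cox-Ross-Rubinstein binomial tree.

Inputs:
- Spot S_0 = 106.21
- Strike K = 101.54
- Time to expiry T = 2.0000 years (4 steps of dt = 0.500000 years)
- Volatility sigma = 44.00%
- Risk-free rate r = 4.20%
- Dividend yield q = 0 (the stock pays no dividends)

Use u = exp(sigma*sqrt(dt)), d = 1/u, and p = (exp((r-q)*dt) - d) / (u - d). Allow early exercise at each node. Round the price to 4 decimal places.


dt = T/N = 0.500000
u = exp(sigma*sqrt(dt)) = 1.364963; d = 1/u = 0.732621
p = (exp((r-q)*dt) - d) / (u - d) = 0.456401
Discount per step: exp(-r*dt) = 0.979219
Stock lattice S(k, i) with i counting down-moves:
  k=0: S(0,0) = 106.2100
  k=1: S(1,0) = 144.9727; S(1,1) = 77.8117
  k=2: S(2,0) = 197.8823; S(2,1) = 106.2100; S(2,2) = 57.0064
  k=3: S(3,0) = 270.1019; S(3,1) = 144.9727; S(3,2) = 77.8117; S(3,3) = 41.7641
  k=4: S(4,0) = 368.6789; S(4,1) = 197.8823; S(4,2) = 106.2100; S(4,3) = 57.0064; S(4,4) = 30.5973
Terminal payoffs V(N, i) = max(K - S_T, 0):
  V(4,0) = 0.000000; V(4,1) = 0.000000; V(4,2) = 0.000000; V(4,3) = 44.533557; V(4,4) = 70.942744
Backward induction: V(k, i) = exp(-r*dt) * [p * V(k+1, i) + (1-p) * V(k+1, i+1)]; then take max(V_cont, immediate exercise) for American.
  V(3,0) = exp(-r*dt) * [p*0.000000 + (1-p)*0.000000] = 0.000000; exercise = 0.000000; V(3,0) = max -> 0.000000
  V(3,1) = exp(-r*dt) * [p*0.000000 + (1-p)*0.000000] = 0.000000; exercise = 0.000000; V(3,1) = max -> 0.000000
  V(3,2) = exp(-r*dt) * [p*0.000000 + (1-p)*44.533557] = 23.705333; exercise = 23.728341; V(3,2) = max -> 23.728341
  V(3,3) = exp(-r*dt) * [p*44.533557 + (1-p)*70.942744] = 57.665785; exercise = 59.775892; V(3,3) = max -> 59.775892
  V(2,0) = exp(-r*dt) * [p*0.000000 + (1-p)*0.000000] = 0.000000; exercise = 0.000000; V(2,0) = max -> 0.000000
  V(2,1) = exp(-r*dt) * [p*0.000000 + (1-p)*23.728341] = 12.630660; exercise = 0.000000; V(2,1) = max -> 12.630660
  V(2,2) = exp(-r*dt) * [p*23.728341 + (1-p)*59.775892] = 42.423451; exercise = 44.533557; V(2,2) = max -> 44.533557
  V(1,0) = exp(-r*dt) * [p*0.000000 + (1-p)*12.630660] = 6.723335; exercise = 0.000000; V(1,0) = max -> 6.723335
  V(1,1) = exp(-r*dt) * [p*12.630660 + (1-p)*44.533557] = 29.350181; exercise = 23.728341; V(1,1) = max -> 29.350181
  V(0,0) = exp(-r*dt) * [p*6.723335 + (1-p)*29.350181] = 18.627948; exercise = 0.000000; V(0,0) = max -> 18.627948

Answer: Price = V(0,0) = 18.6279


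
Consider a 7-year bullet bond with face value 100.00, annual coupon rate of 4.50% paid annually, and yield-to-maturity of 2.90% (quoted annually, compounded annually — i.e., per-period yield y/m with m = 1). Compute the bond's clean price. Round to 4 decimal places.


Coupon per period c = face * coupon_rate / m = 4.500000
Periods per year m = 1; per-period yield y/m = 0.029000
Number of cashflows N = 7
Cashflows (t years, CF_t, discount factor 1/(1+y/m)^(m*t), PV):
  t = 1.0000: CF_t = 4.500000, DF = 0.971817, PV = 4.373178
  t = 2.0000: CF_t = 4.500000, DF = 0.944429, PV = 4.249930
  t = 3.0000: CF_t = 4.500000, DF = 0.917812, PV = 4.130155
  t = 4.0000: CF_t = 4.500000, DF = 0.891946, PV = 4.013756
  t = 5.0000: CF_t = 4.500000, DF = 0.866808, PV = 3.900638
  t = 6.0000: CF_t = 4.500000, DF = 0.842379, PV = 3.790707
  t = 7.0000: CF_t = 104.500000, DF = 0.818639, PV = 85.547765
Price P = sum_t PV_t = 110.006130

Answer: Price = 110.0061


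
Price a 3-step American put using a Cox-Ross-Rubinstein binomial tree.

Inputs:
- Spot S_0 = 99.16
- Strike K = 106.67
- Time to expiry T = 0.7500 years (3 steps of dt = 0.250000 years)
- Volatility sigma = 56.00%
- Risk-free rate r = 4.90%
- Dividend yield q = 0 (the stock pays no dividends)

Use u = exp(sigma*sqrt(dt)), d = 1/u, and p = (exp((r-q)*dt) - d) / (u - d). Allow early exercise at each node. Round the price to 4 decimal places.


Answer: Price = V(0,0) = 22.9508

Derivation:
dt = T/N = 0.250000
u = exp(sigma*sqrt(dt)) = 1.323130; d = 1/u = 0.755784
p = (exp((r-q)*dt) - d) / (u - d) = 0.452178
Discount per step: exp(-r*dt) = 0.987825
Stock lattice S(k, i) with i counting down-moves:
  k=0: S(0,0) = 99.1600
  k=1: S(1,0) = 131.2016; S(1,1) = 74.9435
  k=2: S(2,0) = 173.5967; S(2,1) = 99.1600; S(2,2) = 56.6411
  k=3: S(3,0) = 229.6909; S(3,1) = 131.2016; S(3,2) = 74.9435; S(3,3) = 42.8084
Terminal payoffs V(N, i) = max(K - S_T, 0):
  V(3,0) = 0.000000; V(3,1) = 0.000000; V(3,2) = 31.726484; V(3,3) = 63.861584
Backward induction: V(k, i) = exp(-r*dt) * [p * V(k+1, i) + (1-p) * V(k+1, i+1)]; then take max(V_cont, immediate exercise) for American.
  V(2,0) = exp(-r*dt) * [p*0.000000 + (1-p)*0.000000] = 0.000000; exercise = 0.000000; V(2,0) = max -> 0.000000
  V(2,1) = exp(-r*dt) * [p*0.000000 + (1-p)*31.726484] = 17.168844; exercise = 7.510000; V(2,1) = max -> 17.168844
  V(2,2) = exp(-r*dt) * [p*31.726484 + (1-p)*63.861584] = 48.730173; exercise = 50.028909; V(2,2) = max -> 50.028909
  V(1,0) = exp(-r*dt) * [p*0.000000 + (1-p)*17.168844] = 9.290951; exercise = 0.000000; V(1,0) = max -> 9.290951
  V(1,1) = exp(-r*dt) * [p*17.168844 + (1-p)*50.028909] = 34.742092; exercise = 31.726484; V(1,1) = max -> 34.742092
  V(0,0) = exp(-r*dt) * [p*9.290951 + (1-p)*34.742092] = 22.950761; exercise = 7.510000; V(0,0) = max -> 22.950761


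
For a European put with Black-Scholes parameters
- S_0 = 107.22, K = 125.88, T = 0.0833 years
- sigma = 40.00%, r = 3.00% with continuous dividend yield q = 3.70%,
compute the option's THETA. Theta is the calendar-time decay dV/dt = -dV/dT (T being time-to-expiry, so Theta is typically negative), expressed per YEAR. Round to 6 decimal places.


Answer: Theta = -12.192484

Derivation:
d1 = -1.3371108006; d2 = -1.4525577582
phi(d1) = 0.1631849303; exp(-qT) = 0.9969226448; exp(-rT) = 0.9975041199
Theta = -S*exp(-qT)*phi(d1)*sigma/(2*sqrt(T)) + r*K*exp(-rT)*N(-d2) - q*S*exp(-qT)*N(-d1)
N(-d1) = 0.9094067639; N(-d2) = 0.9268267092; sqrt(T) = 0.2886173938
Term 1 = -107.2200 * 0.9969226448 * 0.1631849303 * 0.4000 / (2 * 0.2886173938) = -12.0871749776
Term 2 = 0.0300 * 125.8800 * 0.9975041199 * 0.9268267092 = 3.4913326336
Term 3 = -0.0370 * 107.2200 * 0.9969226448 * 0.9094067639 = -3.5966416397
Theta = -12.0871749776 + (3.4913326336) + (-3.5966416397) = -12.192484


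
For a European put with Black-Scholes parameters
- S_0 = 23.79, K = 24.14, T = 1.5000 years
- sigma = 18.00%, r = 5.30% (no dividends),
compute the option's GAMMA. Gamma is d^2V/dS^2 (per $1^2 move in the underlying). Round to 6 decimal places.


Answer: Gamma = 0.070089

Derivation:
d1 = 0.4045972291; d2 = 0.1841431523
phi(d1) = 0.3675896693; exp(-qT) = 1.0000000000; exp(-rT) = 0.9235780200
Gamma = exp(-qT) * phi(d1) / (S * sigma * sqrt(T)) = 1.0000000000 * 0.3675896693 / (23.7900 * 0.1800 * 1.2247448714) = 0.070089


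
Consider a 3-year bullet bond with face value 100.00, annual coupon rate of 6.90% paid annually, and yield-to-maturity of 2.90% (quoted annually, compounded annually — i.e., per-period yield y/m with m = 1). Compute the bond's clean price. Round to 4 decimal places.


Coupon per period c = face * coupon_rate / m = 6.900000
Periods per year m = 1; per-period yield y/m = 0.029000
Number of cashflows N = 3
Cashflows (t years, CF_t, discount factor 1/(1+y/m)^(m*t), PV):
  t = 1.0000: CF_t = 6.900000, DF = 0.971817, PV = 6.705539
  t = 2.0000: CF_t = 6.900000, DF = 0.944429, PV = 6.516559
  t = 3.0000: CF_t = 106.900000, DF = 0.917812, PV = 98.114135
Price P = sum_t PV_t = 111.336234

Answer: Price = 111.3362


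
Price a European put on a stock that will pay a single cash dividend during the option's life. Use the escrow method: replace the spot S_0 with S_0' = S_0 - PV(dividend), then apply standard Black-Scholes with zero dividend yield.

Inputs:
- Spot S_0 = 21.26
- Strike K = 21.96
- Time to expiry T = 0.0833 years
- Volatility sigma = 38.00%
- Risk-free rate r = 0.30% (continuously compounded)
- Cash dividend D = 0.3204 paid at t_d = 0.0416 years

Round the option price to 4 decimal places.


PV(D) = D * exp(-r * t_d) = 0.3204 * 0.99987521 = 0.32036002
S_0' = S_0 - PV(D) = 21.2600 - 0.32036002 = 20.93963998
d1 = (ln(S_0'/K) + (r + sigma^2/2)*T) / (sigma*sqrt(T)) = -0.37670017
d2 = d1 - sigma*sqrt(T) = -0.48637478
exp(-rT) = 0.99975013
N(-d1) = 0.64680178; N(-d2) = 0.68664927
P = K * exp(-rT) * N(-d2) - S_0' * N(-d1) = 21.9600 * 0.99975013 * 0.68664927 - 20.93963998 * 0.64680178 = 1.5313

Answer: Price = 1.5313


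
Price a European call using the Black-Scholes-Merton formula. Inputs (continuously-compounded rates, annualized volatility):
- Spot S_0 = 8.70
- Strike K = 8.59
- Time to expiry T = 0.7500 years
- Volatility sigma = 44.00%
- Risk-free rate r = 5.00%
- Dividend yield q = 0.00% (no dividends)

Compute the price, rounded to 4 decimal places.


Answer: Price = 1.5065

Derivation:
d1 = (ln(S/K) + (r - q + 0.5*sigma^2) * T) / (sigma * sqrt(T)) = 0.32233017
d2 = d1 - sigma * sqrt(T) = -0.05872101
exp(-rT) = 0.96319442; exp(-qT) = 1.00000000
C = S_0 * exp(-qT) * N(d1) - K * exp(-rT) * N(d2)
N(d1) = 0.62639871; N(d2) = 0.47658716
C = 8.7000 * 1.00000000 * 0.62639871 - 8.5900 * 0.96319442 * 0.47658716 = 1.5065


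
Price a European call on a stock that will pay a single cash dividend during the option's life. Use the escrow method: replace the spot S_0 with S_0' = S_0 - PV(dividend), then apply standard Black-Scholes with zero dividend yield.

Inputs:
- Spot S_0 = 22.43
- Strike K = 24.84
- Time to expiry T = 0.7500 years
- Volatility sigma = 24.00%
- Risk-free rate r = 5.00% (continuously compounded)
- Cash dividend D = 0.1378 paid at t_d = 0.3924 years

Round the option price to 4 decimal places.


Answer: Price = 1.2062

Derivation:
PV(D) = D * exp(-r * t_d) = 0.1378 * 0.98057122 = 0.13512271
S_0' = S_0 - PV(D) = 22.4300 - 0.13512271 = 22.29487729
d1 = (ln(S_0'/K) + (r + sigma^2/2)*T) / (sigma*sqrt(T)) = -0.23574329
d2 = d1 - sigma*sqrt(T) = -0.44358939
exp(-rT) = 0.96319442
N(d1) = 0.40681594; N(d2) = 0.32866974
C = S_0' * N(d1) - K * exp(-rT) * N(d2) = 22.29487729 * 0.40681594 - 24.8400 * 0.96319442 * 0.32866974 = 1.2062


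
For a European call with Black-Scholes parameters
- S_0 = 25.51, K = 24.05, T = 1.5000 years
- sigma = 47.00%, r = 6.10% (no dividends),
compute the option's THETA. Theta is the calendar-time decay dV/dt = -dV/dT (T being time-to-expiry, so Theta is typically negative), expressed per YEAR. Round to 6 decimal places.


d1 = 0.5491556841; d2 = -0.0264744055
phi(d1) = 0.3431030238; exp(-qT) = 1.0000000000; exp(-rT) = 0.9125613162
Theta = -S*exp(-qT)*phi(d1)*sigma/(2*sqrt(T)) - r*K*exp(-rT)*N(d2) + q*S*exp(-qT)*N(d1)
N(d1) = 0.7085506930; N(d2) = 0.4894394740; sqrt(T) = 1.2247448714
Term 1 = -25.5100 * 1.0000000000 * 0.3431030238 * 0.4700 / (2 * 1.2247448714) = -1.6794119414
Term 2 = -0.0610 * 24.0500 * 0.9125613162 * 0.4894394740 = -0.6552483916
Term 3 = 0 (no dividend yield, q = 0)
Theta = -1.6794119414 + (-0.6552483916) + (0.0000000000) = -2.334660

Answer: Theta = -2.334660


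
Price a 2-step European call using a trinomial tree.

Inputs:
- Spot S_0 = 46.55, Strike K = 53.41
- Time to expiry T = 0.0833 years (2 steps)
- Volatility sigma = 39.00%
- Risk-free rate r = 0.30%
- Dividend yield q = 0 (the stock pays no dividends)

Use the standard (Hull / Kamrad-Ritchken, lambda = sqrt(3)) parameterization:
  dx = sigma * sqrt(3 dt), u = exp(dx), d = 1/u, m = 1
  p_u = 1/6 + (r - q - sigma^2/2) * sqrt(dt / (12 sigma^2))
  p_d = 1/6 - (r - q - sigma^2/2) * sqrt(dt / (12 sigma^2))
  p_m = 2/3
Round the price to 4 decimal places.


Answer: Price = V(0,0) = 0.1960

Derivation:
dt = T/N = 0.041650; dx = sigma*sqrt(3*dt) = 0.137858
u = exp(dx) = 1.147813; d = 1/u = 0.871222
p_u = 0.155632, p_m = 0.666667, p_d = 0.177702
Discount per step: exp(-r*dt) = 0.999875
Stock lattice S(k, j) with j the centered position index:
  k=0: S(0,+0) = 46.5500
  k=1: S(1,-1) = 40.5554; S(1,+0) = 46.5500; S(1,+1) = 53.4307
  k=2: S(2,-2) = 35.3328; S(2,-1) = 40.5554; S(2,+0) = 46.5500; S(2,+1) = 53.4307; S(2,+2) = 61.3284
Terminal payoffs V(N, j) = max(S_T - K, 0):
  V(2,-2) = 0.000000; V(2,-1) = 0.000000; V(2,+0) = 0.000000; V(2,+1) = 0.020687; V(2,+2) = 7.918428
Backward induction: V(k, j) = exp(-r*dt) * [p_u * V(k+1, j+1) + p_m * V(k+1, j) + p_d * V(k+1, j-1)]
  V(1,-1) = exp(-r*dt) * [p_u*0.000000 + p_m*0.000000 + p_d*0.000000] = 0.000000
  V(1,+0) = exp(-r*dt) * [p_u*0.020687 + p_m*0.000000 + p_d*0.000000] = 0.003219
  V(1,+1) = exp(-r*dt) * [p_u*7.918428 + p_m*0.020687 + p_d*0.000000] = 1.245994
  V(0,+0) = exp(-r*dt) * [p_u*1.245994 + p_m*0.003219 + p_d*0.000000] = 0.196038


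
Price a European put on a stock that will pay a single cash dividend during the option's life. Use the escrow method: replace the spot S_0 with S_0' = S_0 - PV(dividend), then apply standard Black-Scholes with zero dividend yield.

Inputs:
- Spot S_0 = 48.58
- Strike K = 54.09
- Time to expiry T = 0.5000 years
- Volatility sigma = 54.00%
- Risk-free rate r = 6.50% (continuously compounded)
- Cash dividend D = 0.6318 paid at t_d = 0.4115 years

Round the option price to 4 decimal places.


PV(D) = D * exp(-r * t_d) = 0.6318 * 0.97360705 = 0.61512493
S_0' = S_0 - PV(D) = 48.5800 - 0.61512493 = 47.96487507
d1 = (ln(S_0'/K) + (r + sigma^2/2)*T) / (sigma*sqrt(T)) = -0.03870847
d2 = d1 - sigma*sqrt(T) = -0.42054613
exp(-rT) = 0.96802245
N(-d1) = 0.51543859; N(-d2) = 0.66295673
P = K * exp(-rT) * N(-d2) - S_0' * N(-d1) = 54.0900 * 0.96802245 * 0.66295673 - 47.96487507 * 0.51543859 = 9.9897

Answer: Price = 9.9897


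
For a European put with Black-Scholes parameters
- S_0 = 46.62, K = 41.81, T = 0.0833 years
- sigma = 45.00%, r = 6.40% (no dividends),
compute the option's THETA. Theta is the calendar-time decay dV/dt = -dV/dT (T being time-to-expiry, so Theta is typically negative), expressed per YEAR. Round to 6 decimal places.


Answer: Theta = -8.729704

Derivation:
d1 = 0.9444215066; d2 = 0.8145436793
phi(d1) = 0.2554050598; exp(-qT) = 1.0000000000; exp(-rT) = 0.9946829856
Theta = -S*exp(-qT)*phi(d1)*sigma/(2*sqrt(T)) + r*K*exp(-rT)*N(-d2) - q*S*exp(-qT)*N(-d1)
N(-d1) = 0.1724771478; N(-d2) = 0.2076667800; sqrt(T) = 0.2886173938
Term 1 = -46.6200 * 1.0000000000 * 0.2554050598 * 0.4500 / (2 * 0.2886173938) = -9.2824321483
Term 2 = 0.0640 * 41.8100 * 0.9946829856 * 0.2076667800 = 0.5527285017
Term 3 = 0 (no dividend yield, q = 0)
Theta = -9.2824321483 + (0.5527285017) + (0.0000000000) = -8.729704


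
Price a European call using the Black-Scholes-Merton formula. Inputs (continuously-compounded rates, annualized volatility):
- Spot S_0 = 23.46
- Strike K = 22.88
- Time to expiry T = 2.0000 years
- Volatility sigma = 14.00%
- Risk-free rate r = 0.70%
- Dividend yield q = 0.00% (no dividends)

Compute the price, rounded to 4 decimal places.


d1 = (ln(S/K) + (r - q + 0.5*sigma^2) * T) / (sigma * sqrt(T)) = 0.29614479
d2 = d1 - sigma * sqrt(T) = 0.09815489
exp(-rT) = 0.98609754; exp(-qT) = 1.00000000
C = S_0 * exp(-qT) * N(d1) - K * exp(-rT) * N(d2)
N(d1) = 0.61644024; N(d2) = 0.53909535
C = 23.4600 * 1.00000000 * 0.61644024 - 22.8800 * 0.98609754 * 0.53909535 = 2.2987

Answer: Price = 2.2987


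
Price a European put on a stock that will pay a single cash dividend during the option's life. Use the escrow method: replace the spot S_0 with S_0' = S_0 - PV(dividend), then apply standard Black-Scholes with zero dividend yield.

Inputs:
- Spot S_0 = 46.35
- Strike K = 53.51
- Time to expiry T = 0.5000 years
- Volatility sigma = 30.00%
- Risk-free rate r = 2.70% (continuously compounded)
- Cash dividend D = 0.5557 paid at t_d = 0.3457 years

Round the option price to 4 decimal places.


PV(D) = D * exp(-r * t_d) = 0.5557 * 0.99070953 = 0.55053728
S_0' = S_0 - PV(D) = 46.3500 - 0.55053728 = 45.79946272
d1 = (ln(S_0'/K) + (r + sigma^2/2)*T) / (sigma*sqrt(T)) = -0.56378186
d2 = d1 - sigma*sqrt(T) = -0.77591389
exp(-rT) = 0.98659072
N(-d1) = 0.71354870; N(-d2) = 0.78110009
P = K * exp(-rT) * N(-d2) - S_0' * N(-d1) = 53.5100 * 0.98659072 * 0.78110009 - 45.79946272 * 0.71354870 = 8.5561

Answer: Price = 8.5561


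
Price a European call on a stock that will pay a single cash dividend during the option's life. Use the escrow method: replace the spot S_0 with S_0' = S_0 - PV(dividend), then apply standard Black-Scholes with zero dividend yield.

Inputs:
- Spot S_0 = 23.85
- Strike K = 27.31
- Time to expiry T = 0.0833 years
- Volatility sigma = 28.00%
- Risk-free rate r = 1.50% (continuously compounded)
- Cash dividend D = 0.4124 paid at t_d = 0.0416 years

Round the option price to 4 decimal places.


PV(D) = D * exp(-r * t_d) = 0.4124 * 0.99937619 = 0.41214274
S_0' = S_0 - PV(D) = 23.8500 - 0.41214274 = 23.43785726
d1 = (ln(S_0'/K) + (r + sigma^2/2)*T) / (sigma*sqrt(T)) = -1.83616209
d2 = d1 - sigma*sqrt(T) = -1.91697496
exp(-rT) = 0.99875128
N(d1) = 0.03316684; N(d2) = 0.02762056
C = S_0' * N(d1) - K * exp(-rT) * N(d2) = 23.43785726 * 0.03316684 - 27.3100 * 0.99875128 * 0.02762056 = 0.0240

Answer: Price = 0.0240


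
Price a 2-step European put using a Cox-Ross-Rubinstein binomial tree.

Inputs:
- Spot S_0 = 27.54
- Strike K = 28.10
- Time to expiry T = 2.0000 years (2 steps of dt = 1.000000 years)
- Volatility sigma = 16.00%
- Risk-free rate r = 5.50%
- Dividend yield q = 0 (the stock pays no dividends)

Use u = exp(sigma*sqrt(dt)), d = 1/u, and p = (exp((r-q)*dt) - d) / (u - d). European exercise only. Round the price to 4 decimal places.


Answer: Price = V(0,0) = 1.1938

Derivation:
dt = T/N = 1.000000
u = exp(sigma*sqrt(dt)) = 1.173511; d = 1/u = 0.852144
p = (exp((r-q)*dt) - d) / (u - d) = 0.636023
Discount per step: exp(-r*dt) = 0.946485
Stock lattice S(k, i) with i counting down-moves:
  k=0: S(0,0) = 27.5400
  k=1: S(1,0) = 32.3185; S(1,1) = 23.4680
  k=2: S(2,0) = 37.9261; S(2,1) = 27.5400; S(2,2) = 19.9981
Terminal payoffs V(N, i) = max(K - S_T, 0):
  V(2,0) = 0.000000; V(2,1) = 0.560000; V(2,2) = 8.101856
Backward induction: V(k, i) = exp(-r*dt) * [p * V(k+1, i) + (1-p) * V(k+1, i+1)].
  V(1,0) = exp(-r*dt) * [p*0.000000 + (1-p)*0.560000] = 0.192919
  V(1,1) = exp(-r*dt) * [p*0.560000 + (1-p)*8.101856] = 3.128193
  V(0,0) = exp(-r*dt) * [p*0.192919 + (1-p)*3.128193] = 1.193794
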